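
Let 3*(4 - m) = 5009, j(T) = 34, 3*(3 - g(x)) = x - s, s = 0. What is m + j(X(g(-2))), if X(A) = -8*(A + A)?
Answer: -4895/3 ≈ -1631.7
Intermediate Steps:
g(x) = 3 - x/3 (g(x) = 3 - (x - 1*0)/3 = 3 - (x + 0)/3 = 3 - x/3)
X(A) = -16*A
m = -4997/3 (m = 4 - ⅓*5009 = 4 - 5009/3 = -4997/3 ≈ -1665.7)
m + j(X(g(-2))) = -4997/3 + 34 = -4895/3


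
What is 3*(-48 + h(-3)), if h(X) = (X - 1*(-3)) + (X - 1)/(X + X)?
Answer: -142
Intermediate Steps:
h(X) = 3 + X + (-1 + X)/(2*X) (h(X) = (X + 3) + (-1 + X)/((2*X)) = (3 + X) + (-1 + X)*(1/(2*X)) = (3 + X) + (-1 + X)/(2*X) = 3 + X + (-1 + X)/(2*X))
3*(-48 + h(-3)) = 3*(-48 + (7/2 - 3 - ½/(-3))) = 3*(-48 + (7/2 - 3 - ½*(-⅓))) = 3*(-48 + (7/2 - 3 + ⅙)) = 3*(-48 + ⅔) = 3*(-142/3) = -142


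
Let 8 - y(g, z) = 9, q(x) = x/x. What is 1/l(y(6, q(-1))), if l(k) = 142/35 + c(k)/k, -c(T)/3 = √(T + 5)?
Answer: 35/352 ≈ 0.099432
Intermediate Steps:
c(T) = -3*√(5 + T) (c(T) = -3*√(T + 5) = -3*√(5 + T))
q(x) = 1
y(g, z) = -1 (y(g, z) = 8 - 1*9 = 8 - 9 = -1)
l(k) = 142/35 - 3*√(5 + k)/k (l(k) = 142/35 + (-3*√(5 + k))/k = 142*(1/35) - 3*√(5 + k)/k = 142/35 - 3*√(5 + k)/k)
1/l(y(6, q(-1))) = 1/(142/35 - 3*√(5 - 1)/(-1)) = 1/(142/35 - 3*(-1)*√4) = 1/(142/35 - 3*(-1)*2) = 1/(142/35 + 6) = 1/(352/35) = 35/352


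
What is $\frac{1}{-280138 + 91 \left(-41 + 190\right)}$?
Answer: $- \frac{1}{266579} \approx -3.7512 \cdot 10^{-6}$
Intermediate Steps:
$\frac{1}{-280138 + 91 \left(-41 + 190\right)} = \frac{1}{-280138 + 91 \cdot 149} = \frac{1}{-280138 + 13559} = \frac{1}{-266579} = - \frac{1}{266579}$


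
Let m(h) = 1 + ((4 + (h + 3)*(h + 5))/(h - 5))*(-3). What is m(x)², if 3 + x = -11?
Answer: 107584/361 ≈ 298.02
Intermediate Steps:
x = -14 (x = -3 - 11 = -14)
m(h) = 1 - 3*(4 + (3 + h)*(5 + h))/(-5 + h) (m(h) = 1 + ((4 + (3 + h)*(5 + h))/(-5 + h))*(-3) = 1 - 3*(4 + (3 + h)*(5 + h))/(-5 + h))
m(x)² = ((-62 - 23*(-14) - 3*(-14)²)/(-5 - 14))² = ((-62 + 322 - 3*196)/(-19))² = (-(-62 + 322 - 588)/19)² = (-1/19*(-328))² = (328/19)² = 107584/361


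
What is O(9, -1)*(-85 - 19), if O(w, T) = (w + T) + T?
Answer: -728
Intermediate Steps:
O(w, T) = w + 2*T (O(w, T) = (T + w) + T = w + 2*T)
O(9, -1)*(-85 - 19) = (9 + 2*(-1))*(-85 - 19) = (9 - 2)*(-104) = 7*(-104) = -728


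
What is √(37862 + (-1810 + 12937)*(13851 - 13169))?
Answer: 2*√1906619 ≈ 2761.6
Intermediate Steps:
√(37862 + (-1810 + 12937)*(13851 - 13169)) = √(37862 + 11127*682) = √(37862 + 7588614) = √7626476 = 2*√1906619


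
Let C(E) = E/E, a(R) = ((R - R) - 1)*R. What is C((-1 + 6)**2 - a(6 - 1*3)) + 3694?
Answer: 3695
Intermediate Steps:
a(R) = -R (a(R) = (0 - 1)*R = -R)
C(E) = 1
C((-1 + 6)**2 - a(6 - 1*3)) + 3694 = 1 + 3694 = 3695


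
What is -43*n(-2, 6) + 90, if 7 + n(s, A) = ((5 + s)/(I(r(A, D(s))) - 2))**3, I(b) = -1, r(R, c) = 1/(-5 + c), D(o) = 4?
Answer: 434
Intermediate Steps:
n(s, A) = -7 + (-5/3 - s/3)**3 (n(s, A) = -7 + ((5 + s)/(-1 - 2))**3 = -7 + ((5 + s)/(-3))**3 = -7 + ((5 + s)*(-1/3))**3 = -7 + (-5/3 - s/3)**3)
-43*n(-2, 6) + 90 = -43*(-7 - (5 - 2)**3/27) + 90 = -43*(-7 - 1/27*3**3) + 90 = -43*(-7 - 1/27*27) + 90 = -43*(-7 - 1) + 90 = -43*(-8) + 90 = 344 + 90 = 434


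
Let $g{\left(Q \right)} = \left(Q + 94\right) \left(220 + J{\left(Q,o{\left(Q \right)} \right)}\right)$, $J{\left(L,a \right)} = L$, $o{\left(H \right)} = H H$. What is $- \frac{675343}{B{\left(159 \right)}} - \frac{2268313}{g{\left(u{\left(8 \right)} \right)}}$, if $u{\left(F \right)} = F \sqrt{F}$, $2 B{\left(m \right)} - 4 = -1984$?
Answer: $\frac{13850977747261}{24664594680} + \frac{356125141 \sqrt{2}}{12456866} \approx 602.0$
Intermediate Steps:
$o{\left(H \right)} = H^{2}$
$B{\left(m \right)} = -990$ ($B{\left(m \right)} = 2 + \frac{1}{2} \left(-1984\right) = 2 - 992 = -990$)
$u{\left(F \right)} = F^{\frac{3}{2}}$
$g{\left(Q \right)} = \left(94 + Q\right) \left(220 + Q\right)$ ($g{\left(Q \right)} = \left(Q + 94\right) \left(220 + Q\right) = \left(94 + Q\right) \left(220 + Q\right)$)
$- \frac{675343}{B{\left(159 \right)}} - \frac{2268313}{g{\left(u{\left(8 \right)} \right)}} = - \frac{675343}{-990} - \frac{2268313}{20680 + \left(8^{\frac{3}{2}}\right)^{2} + 314 \cdot 8^{\frac{3}{2}}} = \left(-675343\right) \left(- \frac{1}{990}\right) - \frac{2268313}{20680 + \left(16 \sqrt{2}\right)^{2} + 314 \cdot 16 \sqrt{2}} = \frac{675343}{990} - \frac{2268313}{20680 + 512 + 5024 \sqrt{2}} = \frac{675343}{990} - \frac{2268313}{21192 + 5024 \sqrt{2}}$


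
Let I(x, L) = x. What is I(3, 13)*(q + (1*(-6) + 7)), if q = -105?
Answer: -312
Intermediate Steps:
I(3, 13)*(q + (1*(-6) + 7)) = 3*(-105 + (1*(-6) + 7)) = 3*(-105 + (-6 + 7)) = 3*(-105 + 1) = 3*(-104) = -312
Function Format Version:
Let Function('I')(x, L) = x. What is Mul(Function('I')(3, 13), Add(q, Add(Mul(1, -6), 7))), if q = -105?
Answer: -312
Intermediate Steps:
Mul(Function('I')(3, 13), Add(q, Add(Mul(1, -6), 7))) = Mul(3, Add(-105, Add(Mul(1, -6), 7))) = Mul(3, Add(-105, Add(-6, 7))) = Mul(3, Add(-105, 1)) = Mul(3, -104) = -312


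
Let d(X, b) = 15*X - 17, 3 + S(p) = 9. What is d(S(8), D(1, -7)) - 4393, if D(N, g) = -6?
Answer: -4320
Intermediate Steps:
S(p) = 6 (S(p) = -3 + 9 = 6)
d(X, b) = -17 + 15*X
d(S(8), D(1, -7)) - 4393 = (-17 + 15*6) - 4393 = (-17 + 90) - 4393 = 73 - 4393 = -4320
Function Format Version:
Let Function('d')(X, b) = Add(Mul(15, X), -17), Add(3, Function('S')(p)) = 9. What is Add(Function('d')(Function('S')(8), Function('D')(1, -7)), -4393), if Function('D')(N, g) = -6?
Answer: -4320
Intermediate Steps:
Function('S')(p) = 6 (Function('S')(p) = Add(-3, 9) = 6)
Function('d')(X, b) = Add(-17, Mul(15, X))
Add(Function('d')(Function('S')(8), Function('D')(1, -7)), -4393) = Add(Add(-17, Mul(15, 6)), -4393) = Add(Add(-17, 90), -4393) = Add(73, -4393) = -4320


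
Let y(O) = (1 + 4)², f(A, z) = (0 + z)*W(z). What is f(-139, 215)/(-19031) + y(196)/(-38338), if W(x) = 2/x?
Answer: -552451/729610478 ≈ -0.00075719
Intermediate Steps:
f(A, z) = 2 (f(A, z) = (0 + z)*(2/z) = z*(2/z) = 2)
y(O) = 25 (y(O) = 5² = 25)
f(-139, 215)/(-19031) + y(196)/(-38338) = 2/(-19031) + 25/(-38338) = 2*(-1/19031) + 25*(-1/38338) = -2/19031 - 25/38338 = -552451/729610478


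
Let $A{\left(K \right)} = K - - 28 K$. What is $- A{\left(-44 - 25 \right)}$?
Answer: $2001$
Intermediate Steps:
$A{\left(K \right)} = 29 K$ ($A{\left(K \right)} = K + 28 K = 29 K$)
$- A{\left(-44 - 25 \right)} = - 29 \left(-44 - 25\right) = - 29 \left(-69\right) = \left(-1\right) \left(-2001\right) = 2001$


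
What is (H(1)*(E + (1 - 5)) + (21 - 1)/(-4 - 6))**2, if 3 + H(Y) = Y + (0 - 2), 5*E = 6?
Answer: 2116/25 ≈ 84.640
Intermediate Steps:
E = 6/5 (E = (1/5)*6 = 6/5 ≈ 1.2000)
H(Y) = -5 + Y (H(Y) = -3 + (Y + (0 - 2)) = -3 + (Y - 2) = -3 + (-2 + Y) = -5 + Y)
(H(1)*(E + (1 - 5)) + (21 - 1)/(-4 - 6))**2 = ((-5 + 1)*(6/5 + (1 - 5)) + (21 - 1)/(-4 - 6))**2 = (-4*(6/5 - 4) + 20/(-10))**2 = (-4*(-14/5) + 20*(-1/10))**2 = (56/5 - 2)**2 = (46/5)**2 = 2116/25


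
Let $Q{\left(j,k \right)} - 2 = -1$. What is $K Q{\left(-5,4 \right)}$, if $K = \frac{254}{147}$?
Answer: $\frac{254}{147} \approx 1.7279$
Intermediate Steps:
$Q{\left(j,k \right)} = 1$ ($Q{\left(j,k \right)} = 2 - 1 = 1$)
$K = \frac{254}{147}$ ($K = 254 \cdot \frac{1}{147} = \frac{254}{147} \approx 1.7279$)
$K Q{\left(-5,4 \right)} = \frac{254}{147} \cdot 1 = \frac{254}{147}$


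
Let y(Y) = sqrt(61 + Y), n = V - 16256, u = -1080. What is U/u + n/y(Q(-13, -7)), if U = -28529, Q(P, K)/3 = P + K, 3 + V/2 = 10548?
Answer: 5249249/1080 ≈ 4860.4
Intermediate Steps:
V = 21090 (V = -6 + 2*10548 = -6 + 21096 = 21090)
Q(P, K) = 3*K + 3*P (Q(P, K) = 3*(P + K) = 3*(K + P) = 3*K + 3*P)
n = 4834 (n = 21090 - 16256 = 4834)
U/u + n/y(Q(-13, -7)) = -28529/(-1080) + 4834/(sqrt(61 + (3*(-7) + 3*(-13)))) = -28529*(-1/1080) + 4834/(sqrt(61 + (-21 - 39))) = 28529/1080 + 4834/(sqrt(61 - 60)) = 28529/1080 + 4834/(sqrt(1)) = 28529/1080 + 4834/1 = 28529/1080 + 4834*1 = 28529/1080 + 4834 = 5249249/1080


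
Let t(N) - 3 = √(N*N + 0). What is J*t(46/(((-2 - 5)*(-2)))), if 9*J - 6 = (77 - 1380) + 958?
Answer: -4972/21 ≈ -236.76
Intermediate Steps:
t(N) = 3 + √(N²) (t(N) = 3 + √(N*N + 0) = 3 + √(N² + 0) = 3 + √(N²))
J = -113/3 (J = ⅔ + ((77 - 1380) + 958)/9 = ⅔ + (-1303 + 958)/9 = ⅔ + (⅑)*(-345) = ⅔ - 115/3 = -113/3 ≈ -37.667)
J*t(46/(((-2 - 5)*(-2)))) = -113*(3 + √((46/(((-2 - 5)*(-2))))²))/3 = -113*(3 + √((46/((-7*(-2))))²))/3 = -113*(3 + √((46/14)²))/3 = -113*(3 + √((46*(1/14))²))/3 = -113*(3 + √((23/7)²))/3 = -113*(3 + √(529/49))/3 = -113*(3 + 23/7)/3 = -113/3*44/7 = -4972/21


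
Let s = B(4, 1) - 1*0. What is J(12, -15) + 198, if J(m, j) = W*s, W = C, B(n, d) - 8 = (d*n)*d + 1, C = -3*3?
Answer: 81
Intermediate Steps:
C = -9
B(n, d) = 9 + n*d² (B(n, d) = 8 + ((d*n)*d + 1) = 8 + (n*d² + 1) = 8 + (1 + n*d²) = 9 + n*d²)
W = -9
s = 13 (s = (9 + 4*1²) - 1*0 = (9 + 4*1) + 0 = (9 + 4) + 0 = 13 + 0 = 13)
J(m, j) = -117 (J(m, j) = -9*13 = -117)
J(12, -15) + 198 = -117 + 198 = 81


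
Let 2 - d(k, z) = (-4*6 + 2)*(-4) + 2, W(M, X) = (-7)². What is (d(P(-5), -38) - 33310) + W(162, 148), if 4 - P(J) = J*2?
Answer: -33349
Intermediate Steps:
W(M, X) = 49
P(J) = 4 - 2*J (P(J) = 4 - J*2 = 4 - 2*J)
d(k, z) = -88 (d(k, z) = 2 - ((-4*6 + 2)*(-4) + 2) = 2 - ((-24 + 2)*(-4) + 2) = 2 - (-22*(-4) + 2) = 2 - (88 + 2) = 2 - 1*90 = 2 - 90 = -88)
(d(P(-5), -38) - 33310) + W(162, 148) = (-88 - 33310) + 49 = -33398 + 49 = -33349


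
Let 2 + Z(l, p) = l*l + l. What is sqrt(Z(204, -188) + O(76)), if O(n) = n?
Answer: sqrt(41894) ≈ 204.68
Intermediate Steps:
Z(l, p) = -2 + l + l**2 (Z(l, p) = -2 + (l*l + l) = -2 + (l**2 + l) = -2 + (l + l**2) = -2 + l + l**2)
sqrt(Z(204, -188) + O(76)) = sqrt((-2 + 204 + 204**2) + 76) = sqrt((-2 + 204 + 41616) + 76) = sqrt(41818 + 76) = sqrt(41894)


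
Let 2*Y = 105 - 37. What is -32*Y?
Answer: -1088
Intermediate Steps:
Y = 34 (Y = (105 - 37)/2 = (½)*68 = 34)
-32*Y = -32*34 = -1088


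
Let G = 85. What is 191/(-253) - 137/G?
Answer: -50896/21505 ≈ -2.3667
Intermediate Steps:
191/(-253) - 137/G = 191/(-253) - 137/85 = 191*(-1/253) - 137*1/85 = -191/253 - 137/85 = -50896/21505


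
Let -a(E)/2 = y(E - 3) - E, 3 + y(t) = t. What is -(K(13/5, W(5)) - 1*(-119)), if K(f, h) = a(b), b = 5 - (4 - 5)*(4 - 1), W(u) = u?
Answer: -131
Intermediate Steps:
y(t) = -3 + t
b = 8 (b = 5 - (-1)*3 = 5 - 1*(-3) = 5 + 3 = 8)
a(E) = 12 (a(E) = -2*((-3 + (E - 3)) - E) = -2*((-3 + (-3 + E)) - E) = -2*((-6 + E) - E) = -2*(-6) = 12)
K(f, h) = 12
-(K(13/5, W(5)) - 1*(-119)) = -(12 - 1*(-119)) = -(12 + 119) = -1*131 = -131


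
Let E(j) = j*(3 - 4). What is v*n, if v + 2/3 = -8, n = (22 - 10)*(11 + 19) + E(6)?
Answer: -3068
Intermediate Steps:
E(j) = -j (E(j) = j*(-1) = -j)
n = 354 (n = (22 - 10)*(11 + 19) - 1*6 = 12*30 - 6 = 360 - 6 = 354)
v = -26/3 (v = -⅔ - 8 = -26/3 ≈ -8.6667)
v*n = -26/3*354 = -3068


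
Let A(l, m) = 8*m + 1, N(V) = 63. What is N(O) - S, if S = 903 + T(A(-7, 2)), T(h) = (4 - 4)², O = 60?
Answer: -840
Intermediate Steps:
A(l, m) = 1 + 8*m
T(h) = 0 (T(h) = 0² = 0)
S = 903 (S = 903 + 0 = 903)
N(O) - S = 63 - 1*903 = 63 - 903 = -840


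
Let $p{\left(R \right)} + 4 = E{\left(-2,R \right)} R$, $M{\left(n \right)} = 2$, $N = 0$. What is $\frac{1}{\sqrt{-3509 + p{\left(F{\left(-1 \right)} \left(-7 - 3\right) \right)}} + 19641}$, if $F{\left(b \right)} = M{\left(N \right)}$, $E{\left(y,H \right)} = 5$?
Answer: $\frac{19641}{385772494} - \frac{i \sqrt{3613}}{385772494} \approx 5.0913 \cdot 10^{-5} - 1.5581 \cdot 10^{-7} i$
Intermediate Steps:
$F{\left(b \right)} = 2$
$p{\left(R \right)} = -4 + 5 R$
$\frac{1}{\sqrt{-3509 + p{\left(F{\left(-1 \right)} \left(-7 - 3\right) \right)}} + 19641} = \frac{1}{\sqrt{-3509 + \left(-4 + 5 \cdot 2 \left(-7 - 3\right)\right)} + 19641} = \frac{1}{\sqrt{-3509 + \left(-4 + 5 \cdot 2 \left(-10\right)\right)} + 19641} = \frac{1}{\sqrt{-3509 + \left(-4 + 5 \left(-20\right)\right)} + 19641} = \frac{1}{\sqrt{-3509 - 104} + 19641} = \frac{1}{\sqrt{-3613} + 19641} = \frac{1}{i \sqrt{3613} + 19641} = \frac{1}{19641 + i \sqrt{3613}}$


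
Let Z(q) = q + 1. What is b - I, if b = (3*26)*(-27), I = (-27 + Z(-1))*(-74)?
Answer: -4104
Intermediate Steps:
Z(q) = 1 + q
I = 1998 (I = (-27 + (1 - 1))*(-74) = (-27 + 0)*(-74) = -27*(-74) = 1998)
b = -2106 (b = 78*(-27) = -2106)
b - I = -2106 - 1*1998 = -2106 - 1998 = -4104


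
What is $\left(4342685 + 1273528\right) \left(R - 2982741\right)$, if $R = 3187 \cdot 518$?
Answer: $-7480093689375$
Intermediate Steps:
$R = 1650866$
$\left(4342685 + 1273528\right) \left(R - 2982741\right) = \left(4342685 + 1273528\right) \left(1650866 - 2982741\right) = 5616213 \left(-1331875\right) = -7480093689375$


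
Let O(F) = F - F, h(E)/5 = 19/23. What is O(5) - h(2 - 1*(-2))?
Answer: -95/23 ≈ -4.1304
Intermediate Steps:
h(E) = 95/23 (h(E) = 5*(19/23) = 95/23)
O(F) = 0
O(5) - h(2 - 1*(-2)) = 0 - 1*95/23 = 0 - 95/23 = -95/23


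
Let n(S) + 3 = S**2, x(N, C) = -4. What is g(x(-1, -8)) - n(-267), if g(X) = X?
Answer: -71290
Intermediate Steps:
n(S) = -3 + S**2
g(x(-1, -8)) - n(-267) = -4 - (-3 + (-267)**2) = -4 - (-3 + 71289) = -4 - 1*71286 = -4 - 71286 = -71290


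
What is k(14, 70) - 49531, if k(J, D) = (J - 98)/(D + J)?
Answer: -49532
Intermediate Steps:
k(J, D) = (-98 + J)/(D + J)
k(14, 70) - 49531 = (-98 + 14)/(70 + 14) - 49531 = -84/84 - 49531 = (1/84)*(-84) - 49531 = -1 - 49531 = -49532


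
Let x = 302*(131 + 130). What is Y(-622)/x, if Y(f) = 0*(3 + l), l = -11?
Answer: 0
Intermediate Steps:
x = 78822 (x = 302*261 = 78822)
Y(f) = 0 (Y(f) = 0*(3 - 11) = 0*(-8) = 0)
Y(-622)/x = 0/78822 = 0*(1/78822) = 0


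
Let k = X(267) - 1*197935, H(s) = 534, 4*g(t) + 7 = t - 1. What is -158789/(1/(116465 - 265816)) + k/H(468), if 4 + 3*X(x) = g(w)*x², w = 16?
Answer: 37991903643047/1602 ≈ 2.3715e+10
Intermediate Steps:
g(t) = -2 + t/4 (g(t) = -7/4 + (t - 1)/4 = -7/4 + (-1 + t)/4 = -7/4 + (-¼ + t/4) = -2 + t/4)
X(x) = -4/3 + 2*x²/3 (X(x) = -4/3 + ((-2 + (¼)*16)*x²)/3 = -4/3 + ((-2 + 4)*x²)/3 = -4/3 + (2*x²)/3 = -4/3 + 2*x²/3)
k = -451231/3 (k = (-4/3 + (⅔)*267²) - 1*197935 = (-4/3 + (⅔)*71289) - 197935 = (-4/3 + 47526) - 197935 = 142574/3 - 197935 = -451231/3 ≈ -1.5041e+5)
-158789/(1/(116465 - 265816)) + k/H(468) = -158789/(1/(116465 - 265816)) - 451231/3/534 = -158789/(1/(-149351)) - 451231/3*1/534 = -158789/(-1/149351) - 451231/1602 = -158789*(-149351) - 451231/1602 = 23715295939 - 451231/1602 = 37991903643047/1602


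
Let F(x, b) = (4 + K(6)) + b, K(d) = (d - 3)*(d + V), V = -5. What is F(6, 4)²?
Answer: 121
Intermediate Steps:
K(d) = (-5 + d)*(-3 + d) (K(d) = (d - 3)*(d - 5) = (-3 + d)*(-5 + d) = (-5 + d)*(-3 + d))
F(x, b) = 7 + b (F(x, b) = (4 + (15 + 6² - 8*6)) + b = (4 + (15 + 36 - 48)) + b = (4 + 3) + b = 7 + b)
F(6, 4)² = (7 + 4)² = 11² = 121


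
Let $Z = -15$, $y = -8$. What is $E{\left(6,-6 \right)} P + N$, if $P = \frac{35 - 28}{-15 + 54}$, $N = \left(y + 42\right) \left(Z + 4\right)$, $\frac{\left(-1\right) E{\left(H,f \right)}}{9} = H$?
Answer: $- \frac{4988}{13} \approx -383.69$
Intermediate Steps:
$E{\left(H,f \right)} = - 9 H$
$N = -374$ ($N = \left(-8 + 42\right) \left(-15 + 4\right) = 34 \left(-11\right) = -374$)
$P = \frac{7}{39} \approx 0.17949$
$E{\left(6,-6 \right)} P + N = \left(-9\right) 6 \cdot \frac{7}{39} - 374 = \left(-54\right) \frac{7}{39} - 374 = - \frac{126}{13} - 374 = - \frac{4988}{13}$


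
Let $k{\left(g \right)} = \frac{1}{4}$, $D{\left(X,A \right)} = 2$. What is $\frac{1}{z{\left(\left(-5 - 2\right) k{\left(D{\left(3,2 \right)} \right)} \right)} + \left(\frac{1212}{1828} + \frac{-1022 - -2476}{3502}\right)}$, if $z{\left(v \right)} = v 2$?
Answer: $- \frac{1600414}{3875865} \approx -0.41292$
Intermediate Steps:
$k{\left(g \right)} = \frac{1}{4}$
$z{\left(v \right)} = 2 v$
$\frac{1}{z{\left(\left(-5 - 2\right) k{\left(D{\left(3,2 \right)} \right)} \right)} + \left(\frac{1212}{1828} + \frac{-1022 - -2476}{3502}\right)} = \frac{1}{2 \left(-5 - 2\right) \frac{1}{4} + \left(\frac{1212}{1828} + \frac{-1022 - -2476}{3502}\right)} = \frac{1}{2 \left(\left(-7\right) \frac{1}{4}\right) + \left(1212 \cdot \frac{1}{1828} + \left(-1022 + 2476\right) \frac{1}{3502}\right)} = \frac{1}{2 \left(- \frac{7}{4}\right) + \left(\frac{303}{457} + 1454 \cdot \frac{1}{3502}\right)} = \frac{1}{- \frac{7}{2} + \left(\frac{303}{457} + \frac{727}{1751}\right)} = \frac{1}{- \frac{7}{2} + \frac{862792}{800207}} = \frac{1}{- \frac{3875865}{1600414}} = - \frac{1600414}{3875865}$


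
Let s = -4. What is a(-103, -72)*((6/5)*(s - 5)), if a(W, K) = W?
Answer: 5562/5 ≈ 1112.4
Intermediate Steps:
a(-103, -72)*((6/5)*(s - 5)) = -103*6/5*(-4 - 5) = -103*6*(⅕)*(-9) = -618*(-9)/5 = -103*(-54/5) = 5562/5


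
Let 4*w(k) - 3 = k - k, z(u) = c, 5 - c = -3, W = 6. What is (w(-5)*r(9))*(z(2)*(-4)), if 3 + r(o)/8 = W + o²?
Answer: -16128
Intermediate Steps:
c = 8 (c = 5 - 1*(-3) = 5 + 3 = 8)
z(u) = 8
w(k) = ¾ (w(k) = ¾ + (k - k)/4 = ¾ + (¼)*0 = ¾ + 0 = ¾)
r(o) = 24 + 8*o² (r(o) = -24 + 8*(6 + o²) = -24 + (48 + 8*o²) = 24 + 8*o²)
(w(-5)*r(9))*(z(2)*(-4)) = (3*(24 + 8*9²)/4)*(8*(-4)) = (3*(24 + 8*81)/4)*(-32) = (3*(24 + 648)/4)*(-32) = ((¾)*672)*(-32) = 504*(-32) = -16128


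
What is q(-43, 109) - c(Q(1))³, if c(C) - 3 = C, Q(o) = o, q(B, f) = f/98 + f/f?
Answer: -6065/98 ≈ -61.888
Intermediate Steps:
q(B, f) = 1 + f/98 (q(B, f) = f*(1/98) + 1 = f/98 + 1 = 1 + f/98)
c(C) = 3 + C
q(-43, 109) - c(Q(1))³ = (1 + (1/98)*109) - (3 + 1)³ = (1 + 109/98) - 1*4³ = 207/98 - 1*64 = 207/98 - 64 = -6065/98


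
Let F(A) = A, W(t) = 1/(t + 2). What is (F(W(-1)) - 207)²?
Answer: 42436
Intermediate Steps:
W(t) = 1/(2 + t)
(F(W(-1)) - 207)² = (1/(2 - 1) - 207)² = (1/1 - 207)² = (1 - 207)² = (-206)² = 42436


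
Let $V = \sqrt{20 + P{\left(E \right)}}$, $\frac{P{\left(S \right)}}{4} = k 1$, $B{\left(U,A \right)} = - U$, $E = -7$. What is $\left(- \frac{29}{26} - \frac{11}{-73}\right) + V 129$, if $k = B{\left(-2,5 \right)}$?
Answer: $- \frac{1831}{1898} + 258 \sqrt{7} \approx 681.64$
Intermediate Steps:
$k = 2$ ($k = \left(-1\right) \left(-2\right) = 2$)
$P{\left(S \right)} = 8$ ($P{\left(S \right)} = 4 \cdot 2 \cdot 1 = 4 \cdot 2 = 8$)
$V = 2 \sqrt{7}$ ($V = \sqrt{20 + 8} = \sqrt{28} = 2 \sqrt{7} \approx 5.2915$)
$\left(- \frac{29}{26} - \frac{11}{-73}\right) + V 129 = \left(- \frac{29}{26} - \frac{11}{-73}\right) + 2 \sqrt{7} \cdot 129 = \left(\left(-29\right) \frac{1}{26} - - \frac{11}{73}\right) + 258 \sqrt{7} = \left(- \frac{29}{26} + \frac{11}{73}\right) + 258 \sqrt{7} = - \frac{1831}{1898} + 258 \sqrt{7}$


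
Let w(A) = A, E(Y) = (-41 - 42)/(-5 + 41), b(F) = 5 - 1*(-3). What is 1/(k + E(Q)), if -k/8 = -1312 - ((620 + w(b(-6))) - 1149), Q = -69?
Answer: 36/227725 ≈ 0.00015809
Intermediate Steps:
b(F) = 8 (b(F) = 5 + 3 = 8)
E(Y) = -83/36
k = 6328 (k = -8*(-1312 - ((620 + 8) - 1149)) = -8*(-1312 - (628 - 1149)) = -8*(-1312 - 1*(-521)) = -8*(-1312 + 521) = -8*(-791) = 6328)
1/(k + E(Q)) = 1/(6328 - 83/36) = 1/(227725/36) = 36/227725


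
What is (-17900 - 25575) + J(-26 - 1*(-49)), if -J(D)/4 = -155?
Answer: -42855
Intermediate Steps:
J(D) = 620 (J(D) = -4*(-155) = 620)
(-17900 - 25575) + J(-26 - 1*(-49)) = (-17900 - 25575) + 620 = -43475 + 620 = -42855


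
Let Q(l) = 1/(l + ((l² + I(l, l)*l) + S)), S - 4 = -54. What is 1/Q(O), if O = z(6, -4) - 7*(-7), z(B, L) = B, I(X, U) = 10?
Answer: 3580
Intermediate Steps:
S = -50 (S = 4 - 54 = -50)
O = 55 (O = 6 - 7*(-7) = 6 + 49 = 55)
Q(l) = 1/(-50 + l² + 11*l) (Q(l) = 1/(l + ((l² + 10*l) - 50)) = 1/(l + (-50 + l² + 10*l)) = 1/(-50 + l² + 11*l))
1/Q(O) = 1/(1/(-50 + 55² + 11*55)) = 1/(1/(-50 + 3025 + 605)) = 1/(1/3580) = 3580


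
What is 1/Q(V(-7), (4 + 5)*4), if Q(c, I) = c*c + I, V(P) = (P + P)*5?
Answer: 1/4936 ≈ 0.00020259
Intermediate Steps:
V(P) = 10*P (V(P) = (2*P)*5 = 10*P)
Q(c, I) = I + c² (Q(c, I) = c² + I = I + c²)
1/Q(V(-7), (4 + 5)*4) = 1/((4 + 5)*4 + (10*(-7))²) = 1/(9*4 + (-70)²) = 1/(36 + 4900) = 1/4936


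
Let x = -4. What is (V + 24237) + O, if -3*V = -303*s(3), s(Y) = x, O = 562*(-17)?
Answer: 14279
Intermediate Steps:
O = -9554
s(Y) = -4
V = -404 (V = -(-101)*(-4) = -⅓*1212 = -404)
(V + 24237) + O = (-404 + 24237) - 9554 = 23833 - 9554 = 14279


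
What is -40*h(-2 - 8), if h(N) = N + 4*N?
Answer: 2000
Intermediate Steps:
h(N) = 5*N
-40*h(-2 - 8) = -200*(-2 - 8) = -200*(-10) = -40*(-50) = 2000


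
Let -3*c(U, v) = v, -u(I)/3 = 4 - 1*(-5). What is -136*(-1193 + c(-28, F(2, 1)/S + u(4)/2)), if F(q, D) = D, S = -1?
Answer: 484772/3 ≈ 1.6159e+5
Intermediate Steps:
u(I) = -27 (u(I) = -3*(4 - 1*(-5)) = -3*(4 + 5) = -3*9 = -27)
c(U, v) = -v/3
-136*(-1193 + c(-28, F(2, 1)/S + u(4)/2)) = -136*(-1193 - (1/(-1) - 27/2)/3) = -136*(-1193 - (1*(-1) - 27*½)/3) = -136*(-1193 - (-1 - 27/2)/3) = -136*(-1193 - ⅓*(-29/2)) = -136*(-1193 + 29/6) = -136*(-7129/6) = 484772/3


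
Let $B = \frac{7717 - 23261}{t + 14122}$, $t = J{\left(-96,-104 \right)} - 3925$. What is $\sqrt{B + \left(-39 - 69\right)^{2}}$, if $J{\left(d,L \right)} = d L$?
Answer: $\frac{2 \sqrt{1235722110}}{651} \approx 108.0$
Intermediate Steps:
$J{\left(d,L \right)} = L d$
$t = 6059$ ($t = \left(-104\right) \left(-96\right) - 3925 = 9984 - 3925 = 6059$)
$B = - \frac{15544}{20181}$ ($B = \frac{7717 - 23261}{6059 + 14122} = - \frac{15544}{20181} \approx -0.77023$)
$\sqrt{B + \left(-39 - 69\right)^{2}} = \sqrt{- \frac{15544}{20181} + \left(-39 - 69\right)^{2}} = \sqrt{- \frac{15544}{20181} + \left(-108\right)^{2}} = \sqrt{- \frac{15544}{20181} + 11664} = \sqrt{\frac{235375640}{20181}} = \frac{2 \sqrt{1235722110}}{651}$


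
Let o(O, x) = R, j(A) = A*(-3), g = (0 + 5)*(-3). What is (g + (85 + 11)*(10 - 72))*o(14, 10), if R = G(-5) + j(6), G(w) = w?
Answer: 137241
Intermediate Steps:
g = -15 (g = 5*(-3) = -15)
j(A) = -3*A
R = -23 (R = -5 - 3*6 = -5 - 18 = -23)
o(O, x) = -23
(g + (85 + 11)*(10 - 72))*o(14, 10) = (-15 + (85 + 11)*(10 - 72))*(-23) = (-15 + 96*(-62))*(-23) = (-15 - 5952)*(-23) = -5967*(-23) = 137241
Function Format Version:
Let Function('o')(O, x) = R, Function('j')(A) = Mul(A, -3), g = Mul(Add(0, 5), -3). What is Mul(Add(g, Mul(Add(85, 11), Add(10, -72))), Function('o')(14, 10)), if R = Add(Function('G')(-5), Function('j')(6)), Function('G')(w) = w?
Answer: 137241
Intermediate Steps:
g = -15 (g = Mul(5, -3) = -15)
Function('j')(A) = Mul(-3, A)
R = -23 (R = Add(-5, Mul(-3, 6)) = Add(-5, -18) = -23)
Function('o')(O, x) = -23
Mul(Add(g, Mul(Add(85, 11), Add(10, -72))), Function('o')(14, 10)) = Mul(Add(-15, Mul(Add(85, 11), Add(10, -72))), -23) = Mul(Add(-15, Mul(96, -62)), -23) = Mul(Add(-15, -5952), -23) = Mul(-5967, -23) = 137241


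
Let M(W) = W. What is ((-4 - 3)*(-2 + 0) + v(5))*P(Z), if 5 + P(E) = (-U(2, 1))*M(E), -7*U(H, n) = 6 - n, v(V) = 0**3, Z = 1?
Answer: -60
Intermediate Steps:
v(V) = 0
U(H, n) = -6/7 + n/7 (U(H, n) = -(6 - n)/7 = -6/7 + n/7)
P(E) = -5 + 5*E/7 (P(E) = -5 + (-(-6/7 + (1/7)*1))*E = -5 + (-(-6/7 + 1/7))*E = -5 + (-1*(-5/7))*E = -5 + 5*E/7)
((-4 - 3)*(-2 + 0) + v(5))*P(Z) = ((-4 - 3)*(-2 + 0) + 0)*(-5 + (5/7)*1) = (-7*(-2) + 0)*(-5 + 5/7) = (14 + 0)*(-30/7) = 14*(-30/7) = -60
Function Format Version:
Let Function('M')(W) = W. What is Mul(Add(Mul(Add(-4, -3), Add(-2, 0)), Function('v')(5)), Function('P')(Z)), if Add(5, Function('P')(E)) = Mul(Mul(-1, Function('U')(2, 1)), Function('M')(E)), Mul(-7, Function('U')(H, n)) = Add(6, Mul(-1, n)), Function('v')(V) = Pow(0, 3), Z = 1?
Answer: -60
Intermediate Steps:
Function('v')(V) = 0
Function('U')(H, n) = Add(Rational(-6, 7), Mul(Rational(1, 7), n)) (Function('U')(H, n) = Mul(Rational(-1, 7), Add(6, Mul(-1, n))) = Add(Rational(-6, 7), Mul(Rational(1, 7), n)))
Function('P')(E) = Add(-5, Mul(Rational(5, 7), E)) (Function('P')(E) = Add(-5, Mul(Mul(-1, Add(Rational(-6, 7), Mul(Rational(1, 7), 1))), E)) = Add(-5, Mul(Mul(-1, Add(Rational(-6, 7), Rational(1, 7))), E)) = Add(-5, Mul(Mul(-1, Rational(-5, 7)), E)) = Add(-5, Mul(Rational(5, 7), E)))
Mul(Add(Mul(Add(-4, -3), Add(-2, 0)), Function('v')(5)), Function('P')(Z)) = Mul(Add(Mul(Add(-4, -3), Add(-2, 0)), 0), Add(-5, Mul(Rational(5, 7), 1))) = Mul(Add(Mul(-7, -2), 0), Add(-5, Rational(5, 7))) = Mul(Add(14, 0), Rational(-30, 7)) = Mul(14, Rational(-30, 7)) = -60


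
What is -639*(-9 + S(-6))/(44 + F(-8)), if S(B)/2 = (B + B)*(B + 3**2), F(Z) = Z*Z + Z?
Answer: 51759/100 ≈ 517.59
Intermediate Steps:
F(Z) = Z + Z**2 (F(Z) = Z**2 + Z = Z + Z**2)
S(B) = 4*B*(9 + B) (S(B) = 2*((B + B)*(B + 3**2)) = 2*((2*B)*(B + 9)) = 2*((2*B)*(9 + B)) = 2*(2*B*(9 + B)) = 4*B*(9 + B))
-639*(-9 + S(-6))/(44 + F(-8)) = -639*(-9 + 4*(-6)*(9 - 6))/(44 - 8*(1 - 8)) = -639*(-9 + 4*(-6)*3)/(44 - 8*(-7)) = -639*(-9 - 72)/(44 + 56) = -(-51759)/100 = -639*(-81/100) = 51759/100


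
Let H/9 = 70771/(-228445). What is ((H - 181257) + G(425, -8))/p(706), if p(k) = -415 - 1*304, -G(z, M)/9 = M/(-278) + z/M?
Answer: 45924183538833/182648173960 ≈ 251.44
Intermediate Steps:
G(z, M) = 9*M/278 - 9*z/M (G(z, M) = -9*(M/(-278) + z/M) = -9*(M*(-1/278) + z/M) = -9*(-M/278 + z/M) = 9*M/278 - 9*z/M)
H = -636939/228445 (H = 9*(70771/(-228445)) = 9*(70771*(-1/228445)) = 9*(-70771/228445) = -636939/228445 ≈ -2.7882)
p(k) = -719 (p(k) = -415 - 304 = -719)
((H - 181257) + G(425, -8))/p(706) = ((-636939/228445 - 181257) + ((9/278)*(-8) - 9*425/(-8)))/(-719) = (-41407892304/228445 + (-36/139 - 9*425*(-1/8)))*(-1/719) = (-41407892304/228445 + (-36/139 + 3825/8))*(-1/719) = (-41407892304/228445 + 531387/1112)*(-1/719) = -45924183538833/254030840*(-1/719) = 45924183538833/182648173960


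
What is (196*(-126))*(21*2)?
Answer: -1037232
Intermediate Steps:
(196*(-126))*(21*2) = -24696*42 = -1037232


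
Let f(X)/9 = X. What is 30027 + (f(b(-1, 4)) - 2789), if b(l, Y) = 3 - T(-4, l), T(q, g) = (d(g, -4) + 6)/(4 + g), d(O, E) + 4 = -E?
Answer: 27247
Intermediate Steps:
d(O, E) = -4 - E
T(q, g) = 6/(4 + g) (T(q, g) = ((-4 - 1*(-4)) + 6)/(4 + g) = ((-4 + 4) + 6)/(4 + g) = (0 + 6)/(4 + g) = 6/(4 + g))
b(l, Y) = 3 - 6/(4 + l)
f(X) = 9*X
30027 + (f(b(-1, 4)) - 2789) = 30027 + (9*(3*(2 - 1)/(4 - 1)) - 2789) = 30027 + (9*(3*1/3) - 2789) = 30027 + (9*(3*(⅓)*1) - 2789) = 30027 + (9*1 - 2789) = 30027 + (9 - 2789) = 30027 - 2780 = 27247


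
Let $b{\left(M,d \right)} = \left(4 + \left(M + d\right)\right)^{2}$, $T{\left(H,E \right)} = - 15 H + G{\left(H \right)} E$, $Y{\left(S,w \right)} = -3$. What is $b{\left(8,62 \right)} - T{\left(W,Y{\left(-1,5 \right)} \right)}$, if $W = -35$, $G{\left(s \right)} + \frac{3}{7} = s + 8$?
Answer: $\frac{34081}{7} \approx 4868.7$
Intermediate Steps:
$G{\left(s \right)} = \frac{53}{7} + s$ ($G{\left(s \right)} = - \frac{3}{7} + \left(s + 8\right) = - \frac{3}{7} + \left(8 + s\right) = \frac{53}{7} + s$)
$T{\left(H,E \right)} = - 15 H + E \left(\frac{53}{7} + H\right)$ ($T{\left(H,E \right)} = - 15 H + \left(\frac{53}{7} + H\right) E = - 15 H + E \left(\frac{53}{7} + H\right)$)
$b{\left(M,d \right)} = \left(4 + M + d\right)^{2}$
$b{\left(8,62 \right)} - T{\left(W,Y{\left(-1,5 \right)} \right)} = \left(4 + 8 + 62\right)^{2} - \left(\left(-15\right) \left(-35\right) + \frac{1}{7} \left(-3\right) \left(53 + 7 \left(-35\right)\right)\right) = 74^{2} - \left(525 + \frac{1}{7} \left(-3\right) \left(53 - 245\right)\right) = 5476 - \left(525 + \frac{1}{7} \left(-3\right) \left(-192\right)\right) = 5476 - \left(525 + \frac{576}{7}\right) = 5476 - \frac{4251}{7} = \frac{34081}{7}$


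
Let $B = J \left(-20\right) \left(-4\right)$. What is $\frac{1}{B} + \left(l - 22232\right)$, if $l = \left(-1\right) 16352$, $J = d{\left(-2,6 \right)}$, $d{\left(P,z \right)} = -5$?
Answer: $- \frac{15433601}{400} \approx -38584.0$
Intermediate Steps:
$J = -5$
$B = -400$ ($B = \left(-5\right) \left(-20\right) \left(-4\right) = 100 \left(-4\right) = -400$)
$l = -16352$
$\frac{1}{B} + \left(l - 22232\right) = \frac{1}{-400} - 38584 = - \frac{1}{400} - 38584 = - \frac{15433601}{400}$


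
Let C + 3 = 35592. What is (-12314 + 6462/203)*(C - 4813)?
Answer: -76733185280/203 ≈ -3.7800e+8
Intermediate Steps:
C = 35589 (C = -3 + 35592 = 35589)
(-12314 + 6462/203)*(C - 4813) = (-12314 + 6462/203)*(35589 - 4813) = (-12314 + 6462*(1/203))*30776 = (-12314 + 6462/203)*30776 = -2493280/203*30776 = -76733185280/203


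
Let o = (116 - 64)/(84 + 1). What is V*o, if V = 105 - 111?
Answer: -312/85 ≈ -3.6706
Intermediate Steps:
V = -6
o = 52/85 ≈ 0.61176
V*o = -6*52/85 = -312/85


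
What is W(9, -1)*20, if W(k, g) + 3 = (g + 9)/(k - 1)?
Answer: -40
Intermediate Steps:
W(k, g) = -3 + (9 + g)/(-1 + k) (W(k, g) = -3 + (g + 9)/(k - 1) = -3 + (9 + g)/(-1 + k))
W(9, -1)*20 = ((12 - 1 - 3*9)/(-1 + 9))*20 = ((12 - 1 - 27)/8)*20 = ((⅛)*(-16))*20 = -2*20 = -40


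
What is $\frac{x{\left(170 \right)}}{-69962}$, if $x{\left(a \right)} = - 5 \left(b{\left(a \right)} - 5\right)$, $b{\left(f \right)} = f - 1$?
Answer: $\frac{410}{34981} \approx 0.011721$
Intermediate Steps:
$b{\left(f \right)} = -1 + f$
$x{\left(a \right)} = 30 - 5 a$ ($x{\left(a \right)} = - 5 \left(\left(-1 + a\right) - 5\right) = - 5 \left(-6 + a\right) = 30 - 5 a$)
$\frac{x{\left(170 \right)}}{-69962} = \frac{30 - 850}{-69962} = \left(30 - 850\right) \left(- \frac{1}{69962}\right) = \left(-820\right) \left(- \frac{1}{69962}\right) = \frac{410}{34981}$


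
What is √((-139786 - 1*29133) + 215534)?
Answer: √46615 ≈ 215.91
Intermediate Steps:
√((-139786 - 1*29133) + 215534) = √((-139786 - 29133) + 215534) = √(-168919 + 215534) = √46615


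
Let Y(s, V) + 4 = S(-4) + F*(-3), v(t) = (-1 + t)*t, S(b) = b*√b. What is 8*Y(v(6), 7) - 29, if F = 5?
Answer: -181 - 64*I ≈ -181.0 - 64.0*I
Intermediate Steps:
S(b) = b^(3/2)
v(t) = t*(-1 + t)
Y(s, V) = -19 - 8*I (Y(s, V) = -4 + ((-4)^(3/2) + 5*(-3)) = -4 + (-8*I - 15) = -4 + (-15 - 8*I) = -19 - 8*I)
8*Y(v(6), 7) - 29 = 8*(-19 - 8*I) - 29 = (-152 - 64*I) - 29 = -181 - 64*I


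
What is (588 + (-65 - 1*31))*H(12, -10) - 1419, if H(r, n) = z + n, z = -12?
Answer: -12243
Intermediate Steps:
H(r, n) = -12 + n
(588 + (-65 - 1*31))*H(12, -10) - 1419 = (588 + (-65 - 1*31))*(-12 - 10) - 1419 = (588 + (-65 - 31))*(-22) - 1419 = (588 - 96)*(-22) - 1419 = 492*(-22) - 1419 = -10824 - 1419 = -12243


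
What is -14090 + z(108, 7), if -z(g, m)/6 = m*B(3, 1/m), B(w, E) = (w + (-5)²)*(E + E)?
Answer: -14426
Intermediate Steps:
B(w, E) = 2*E*(25 + w) (B(w, E) = (w + 25)*(2*E) = (25 + w)*(2*E) = 2*E*(25 + w))
z(g, m) = -336 (z(g, m) = -6*m*2*(1/m)*(25 + 3) = -6*m*2*28/m = -6*m*56/m = -6*56 = -336)
-14090 + z(108, 7) = -14090 - 336 = -14426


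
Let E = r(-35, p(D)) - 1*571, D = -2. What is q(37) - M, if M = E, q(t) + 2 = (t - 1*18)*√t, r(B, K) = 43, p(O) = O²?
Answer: 526 + 19*√37 ≈ 641.57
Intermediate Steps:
q(t) = -2 + √t*(-18 + t) (q(t) = -2 + (t - 1*18)*√t = -2 + (t - 18)*√t = -2 + (-18 + t)*√t = -2 + √t*(-18 + t))
E = -528 (E = 43 - 1*571 = 43 - 571 = -528)
M = -528
q(37) - M = (-2 + 37^(3/2) - 18*√37) - 1*(-528) = (-2 + 37*√37 - 18*√37) + 528 = (-2 + 19*√37) + 528 = 526 + 19*√37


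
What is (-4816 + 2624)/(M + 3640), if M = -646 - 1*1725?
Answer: -2192/1269 ≈ -1.7273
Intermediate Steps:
M = -2371 (M = -646 - 1725 = -2371)
(-4816 + 2624)/(M + 3640) = (-4816 + 2624)/(-2371 + 3640) = -2192/1269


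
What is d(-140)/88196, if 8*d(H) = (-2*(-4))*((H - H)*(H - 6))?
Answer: 0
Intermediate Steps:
d(H) = 0 (d(H) = ((-2*(-4))*((H - H)*(H - 6)))/8 = (8*(0*(-6 + H)))/8 = (8*0)/8 = (⅛)*0 = 0)
d(-140)/88196 = 0/88196 = 0*(1/88196) = 0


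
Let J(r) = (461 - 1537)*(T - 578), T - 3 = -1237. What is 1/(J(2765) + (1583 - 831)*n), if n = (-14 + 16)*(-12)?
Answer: 1/1931664 ≈ 5.1769e-7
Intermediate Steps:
n = -24 (n = 2*(-12) = -24)
T = -1234 (T = 3 - 1237 = -1234)
J(r) = 1949712 (J(r) = (461 - 1537)*(-1234 - 578) = -1076*(-1812) = 1949712)
1/(J(2765) + (1583 - 831)*n) = 1/(1949712 + (1583 - 831)*(-24)) = 1/(1949712 + 752*(-24)) = 1/(1949712 - 18048) = 1/1931664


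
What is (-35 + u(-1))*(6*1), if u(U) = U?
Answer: -216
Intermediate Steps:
(-35 + u(-1))*(6*1) = (-35 - 1)*(6*1) = -36*6 = -216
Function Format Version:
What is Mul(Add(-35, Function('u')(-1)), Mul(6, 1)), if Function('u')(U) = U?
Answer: -216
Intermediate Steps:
Mul(Add(-35, Function('u')(-1)), Mul(6, 1)) = Mul(Add(-35, -1), Mul(6, 1)) = Mul(-36, 6) = -216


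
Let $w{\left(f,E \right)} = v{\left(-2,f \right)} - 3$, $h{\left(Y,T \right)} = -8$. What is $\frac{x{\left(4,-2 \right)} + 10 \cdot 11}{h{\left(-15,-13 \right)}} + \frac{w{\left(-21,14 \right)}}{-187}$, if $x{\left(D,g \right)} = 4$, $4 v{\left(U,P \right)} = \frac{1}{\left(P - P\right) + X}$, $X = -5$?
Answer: $- \frac{26617}{1870} \approx -14.234$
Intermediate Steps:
$v{\left(U,P \right)} = - \frac{1}{20}$ ($v{\left(U,P \right)} = \frac{1}{4 \left(\left(P - P\right) - 5\right)} = \frac{1}{4 \left(0 - 5\right)} = \frac{1}{4 \left(-5\right)} = \frac{1}{4} \left(- \frac{1}{5}\right) = - \frac{1}{20}$)
$w{\left(f,E \right)} = - \frac{61}{20}$ ($w{\left(f,E \right)} = - \frac{1}{20} - 3 = - \frac{61}{20}$)
$\frac{x{\left(4,-2 \right)} + 10 \cdot 11}{h{\left(-15,-13 \right)}} + \frac{w{\left(-21,14 \right)}}{-187} = \frac{4 + 10 \cdot 11}{-8} - \frac{61}{20 \left(-187\right)} = \left(4 + 110\right) \left(- \frac{1}{8}\right) - - \frac{61}{3740} = 114 \left(- \frac{1}{8}\right) + \frac{61}{3740} = - \frac{57}{4} + \frac{61}{3740} = - \frac{26617}{1870}$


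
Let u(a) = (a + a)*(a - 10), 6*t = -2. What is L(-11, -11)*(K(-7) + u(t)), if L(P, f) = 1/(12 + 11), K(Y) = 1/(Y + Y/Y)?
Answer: 121/414 ≈ 0.29227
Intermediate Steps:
t = -1/3 (t = (1/6)*(-2) = -1/3 ≈ -0.33333)
K(Y) = 1/(1 + Y) (K(Y) = 1/(Y + 1) = 1/(1 + Y))
L(P, f) = 1/23
u(a) = 2*a*(-10 + a) (u(a) = (2*a)*(-10 + a) = 2*a*(-10 + a))
L(-11, -11)*(K(-7) + u(t)) = (1/(1 - 7) + 2*(-1/3)*(-10 - 1/3))/23 = (1/(-6) + 2*(-1/3)*(-31/3))/23 = (-1/6 + 62/9)/23 = (1/23)*(121/18) = 121/414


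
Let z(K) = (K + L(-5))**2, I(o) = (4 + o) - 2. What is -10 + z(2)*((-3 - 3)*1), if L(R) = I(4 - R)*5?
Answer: -19504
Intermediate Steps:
I(o) = 2 + o
L(R) = 30 - 5*R (L(R) = (2 + (4 - R))*5 = (6 - R)*5 = 30 - 5*R)
z(K) = (55 + K)**2 (z(K) = (K + (30 - 5*(-5)))**2 = (K + (30 + 25))**2 = (K + 55)**2 = (55 + K)**2)
-10 + z(2)*((-3 - 3)*1) = -10 + (55 + 2)**2*((-3 - 3)*1) = -10 + 57**2*(-6*1) = -10 + 3249*(-6) = -10 - 19494 = -19504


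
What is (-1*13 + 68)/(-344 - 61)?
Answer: -11/81 ≈ -0.13580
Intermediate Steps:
(-1*13 + 68)/(-344 - 61) = (-13 + 68)/(-405) = 55*(-1/405) = -11/81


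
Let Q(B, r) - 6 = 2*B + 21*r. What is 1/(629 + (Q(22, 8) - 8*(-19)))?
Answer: 1/999 ≈ 0.0010010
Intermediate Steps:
Q(B, r) = 6 + 2*B + 21*r (Q(B, r) = 6 + (2*B + 21*r) = 6 + 2*B + 21*r)
1/(629 + (Q(22, 8) - 8*(-19))) = 1/(629 + ((6 + 2*22 + 21*8) - 8*(-19))) = 1/(629 + ((6 + 44 + 168) - 1*(-152))) = 1/(629 + (218 + 152)) = 1/(629 + 370) = 1/999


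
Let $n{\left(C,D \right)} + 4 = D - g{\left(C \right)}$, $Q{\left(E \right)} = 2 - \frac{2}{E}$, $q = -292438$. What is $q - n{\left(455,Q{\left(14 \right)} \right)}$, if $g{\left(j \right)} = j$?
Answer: $- \frac{2043866}{7} \approx -2.9198 \cdot 10^{5}$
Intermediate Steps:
$n{\left(C,D \right)} = -4 + D - C$ ($n{\left(C,D \right)} = -4 - \left(C - D\right) = -4 + D - C$)
$q - n{\left(455,Q{\left(14 \right)} \right)} = -292438 - \left(-4 + \left(2 - \frac{2}{14}\right) - 455\right) = -292438 - \left(-4 + \left(2 - \frac{1}{7}\right) - 455\right) = -292438 - \left(-4 + \frac{13}{7} - 455\right) = -292438 - - \frac{3200}{7} = -292438 + \frac{3200}{7} = - \frac{2043866}{7}$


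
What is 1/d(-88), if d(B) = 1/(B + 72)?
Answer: -16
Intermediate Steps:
d(B) = 1/(72 + B)
1/d(-88) = 1/(1/(72 - 88)) = 1/(1/(-16)) = 1/(-1/16) = -16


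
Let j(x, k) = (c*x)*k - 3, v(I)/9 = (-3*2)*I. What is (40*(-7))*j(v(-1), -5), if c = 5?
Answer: 378840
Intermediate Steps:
v(I) = -54*I (v(I) = 9*((-3*2)*I) = 9*(-6*I) = -54*I)
j(x, k) = -3 + 5*k*x (j(x, k) = (5*x)*k - 3 = 5*k*x - 3 = -3 + 5*k*x)
(40*(-7))*j(v(-1), -5) = (40*(-7))*(-3 + 5*(-5)*(-54*(-1))) = -280*(-3 + 5*(-5)*54) = -280*(-3 - 1350) = -280*(-1353) = 378840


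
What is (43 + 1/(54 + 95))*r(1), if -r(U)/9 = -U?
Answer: 57672/149 ≈ 387.06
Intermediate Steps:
r(U) = 9*U (r(U) = -(-9)*U = 9*U)
(43 + 1/(54 + 95))*r(1) = (43 + 1/(54 + 95))*(9*1) = (43 + 1/149)*9 = (6408/149)*9 = 57672/149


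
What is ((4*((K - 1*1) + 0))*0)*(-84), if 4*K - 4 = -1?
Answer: 0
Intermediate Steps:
K = 3/4 (K = 1 + (1/4)*(-1) = 1 - 1/4 = 3/4 ≈ 0.75000)
((4*((K - 1*1) + 0))*0)*(-84) = ((4*((3/4 - 1*1) + 0))*0)*(-84) = ((4*((3/4 - 1) + 0))*0)*(-84) = ((4*(-1/4 + 0))*0)*(-84) = ((4*(-1/4))*0)*(-84) = -1*0*(-84) = 0*(-84) = 0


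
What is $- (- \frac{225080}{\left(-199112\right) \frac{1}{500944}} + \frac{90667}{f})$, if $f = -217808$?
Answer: $- \frac{3069796641896557}{5421023312} \approx -5.6628 \cdot 10^{5}$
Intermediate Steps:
$- (- \frac{225080}{\left(-199112\right) \frac{1}{500944}} + \frac{90667}{f}) = - (- \frac{225080}{\left(-199112\right) \frac{1}{500944}} + \frac{90667}{-217808}) = - (- \frac{225080}{\left(-199112\right) \frac{1}{500944}} + 90667 \left(- \frac{1}{217808}\right)) = - (- \frac{225080}{- \frac{24889}{62618}} - \frac{90667}{217808}) = - (\left(-225080\right) \left(- \frac{62618}{24889}\right) - \frac{90667}{217808}) = - (\frac{14094059440}{24889} - \frac{90667}{217808}) = \left(-1\right) \frac{3069796641896557}{5421023312} = - \frac{3069796641896557}{5421023312}$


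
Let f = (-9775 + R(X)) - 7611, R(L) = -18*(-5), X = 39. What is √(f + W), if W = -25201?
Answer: I*√42497 ≈ 206.15*I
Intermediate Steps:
R(L) = 90
f = -17296 (f = (-9775 + 90) - 7611 = -9685 - 7611 = -17296)
√(f + W) = √(-17296 - 25201) = √(-42497) = I*√42497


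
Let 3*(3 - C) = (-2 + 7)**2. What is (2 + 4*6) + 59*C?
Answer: -866/3 ≈ -288.67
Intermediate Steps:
C = -16/3 (C = 3 - (-2 + 7)**2/3 = 3 - 1/3*5**2 = 3 - 1/3*25 = 3 - 25/3 = -16/3 ≈ -5.3333)
(2 + 4*6) + 59*C = (2 + 4*6) + 59*(-16/3) = (2 + 24) - 944/3 = 26 - 944/3 = -866/3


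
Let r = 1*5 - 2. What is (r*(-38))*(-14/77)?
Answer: 228/11 ≈ 20.727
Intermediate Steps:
r = 3 (r = 5 - 2 = 3)
(r*(-38))*(-14/77) = (3*(-38))*(-14/77) = -(-1596)/77 = -114*(-2/11) = 228/11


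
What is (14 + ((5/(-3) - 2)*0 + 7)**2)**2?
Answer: 3969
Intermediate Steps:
(14 + ((5/(-3) - 2)*0 + 7)**2)**2 = (14 + ((5*(-1/3) - 2)*0 + 7)**2)**2 = (14 + ((-5/3 - 2)*0 + 7)**2)**2 = (14 + (-11/3*0 + 7)**2)**2 = (14 + (0 + 7)**2)**2 = (14 + 7**2)**2 = (14 + 49)**2 = 63**2 = 3969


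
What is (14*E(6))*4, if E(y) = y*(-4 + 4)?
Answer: 0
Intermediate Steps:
E(y) = 0 (E(y) = y*0 = 0)
(14*E(6))*4 = (14*0)*4 = 0*4 = 0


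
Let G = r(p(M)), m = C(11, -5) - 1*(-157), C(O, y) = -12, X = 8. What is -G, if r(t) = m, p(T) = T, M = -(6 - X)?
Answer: -145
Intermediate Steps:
M = 2 (M = -(6 - 1*8) = -(6 - 8) = -1*(-2) = 2)
m = 145 (m = -12 - 1*(-157) = -12 + 157 = 145)
r(t) = 145
G = 145
-G = -1*145 = -145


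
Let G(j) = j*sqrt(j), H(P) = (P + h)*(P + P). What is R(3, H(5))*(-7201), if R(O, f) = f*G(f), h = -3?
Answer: -5760800*sqrt(5) ≈ -1.2882e+7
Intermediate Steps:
H(P) = 2*P*(-3 + P) (H(P) = (P - 3)*(P + P) = (-3 + P)*(2*P) = 2*P*(-3 + P))
G(j) = j**(3/2)
R(O, f) = f**(5/2) (R(O, f) = f*f**(3/2) = f**(5/2))
R(3, H(5))*(-7201) = (2*5*(-3 + 5))**(5/2)*(-7201) = (2*5*2)**(5/2)*(-7201) = 20**(5/2)*(-7201) = (800*sqrt(5))*(-7201) = -5760800*sqrt(5)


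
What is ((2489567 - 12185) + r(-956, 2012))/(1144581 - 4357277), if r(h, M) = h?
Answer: -1238213/1606348 ≈ -0.77082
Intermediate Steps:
((2489567 - 12185) + r(-956, 2012))/(1144581 - 4357277) = ((2489567 - 12185) - 956)/(1144581 - 4357277) = (2477382 - 956)/(-3212696) = 2476426*(-1/3212696) = -1238213/1606348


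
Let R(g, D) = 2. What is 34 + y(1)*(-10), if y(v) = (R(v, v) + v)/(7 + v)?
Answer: 121/4 ≈ 30.250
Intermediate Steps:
y(v) = (2 + v)/(7 + v)
34 + y(1)*(-10) = 34 + ((2 + 1)/(7 + 1))*(-10) = 34 + (3/8)*(-10) = 34 - 15/4 = 121/4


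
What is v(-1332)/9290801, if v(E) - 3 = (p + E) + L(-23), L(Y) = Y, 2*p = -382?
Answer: -1543/9290801 ≈ -0.00016608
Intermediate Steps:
p = -191 (p = (1/2)*(-382) = -191)
v(E) = -211 + E (v(E) = 3 + ((-191 + E) - 23) = 3 + (-214 + E) = -211 + E)
v(-1332)/9290801 = (-211 - 1332)/9290801 = -1543*1/9290801 = -1543/9290801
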